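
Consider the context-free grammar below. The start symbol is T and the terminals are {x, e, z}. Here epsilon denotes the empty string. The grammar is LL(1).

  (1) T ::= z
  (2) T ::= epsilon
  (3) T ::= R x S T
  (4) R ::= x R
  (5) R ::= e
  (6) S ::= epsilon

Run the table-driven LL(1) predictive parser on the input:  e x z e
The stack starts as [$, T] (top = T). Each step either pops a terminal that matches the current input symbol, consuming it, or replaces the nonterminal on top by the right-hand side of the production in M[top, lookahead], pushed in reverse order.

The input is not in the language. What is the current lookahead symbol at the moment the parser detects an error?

step 1: stack=$ T  input=e x z e $  — expand T ::= R x S T
step 2: stack=$ T S x R  input=e x z e $  — expand R ::= e
step 3: stack=$ T S x e  input=e x z e $  — match e
step 4: stack=$ T S x  input=x z e $  — match x
step 5: stack=$ T S  input=z e $  — expand S ::= epsilon
step 6: stack=$ T  input=z e $  — expand T ::= z
step 7: stack=$ z  input=z e $  — match z
step 8: stack=$  input=e $  — error: stack empty but input remains

e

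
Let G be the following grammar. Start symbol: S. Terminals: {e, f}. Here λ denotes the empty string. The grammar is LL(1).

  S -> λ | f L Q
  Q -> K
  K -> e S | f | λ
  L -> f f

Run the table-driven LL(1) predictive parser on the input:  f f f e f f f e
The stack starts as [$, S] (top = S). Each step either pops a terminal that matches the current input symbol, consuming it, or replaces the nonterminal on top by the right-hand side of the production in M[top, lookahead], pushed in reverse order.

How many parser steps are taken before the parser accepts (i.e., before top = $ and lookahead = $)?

17

step 1: stack=$ S  input=f f f e f f f e $  — expand S -> f L Q
step 2: stack=$ Q L f  input=f f f e f f f e $  — match f
step 3: stack=$ Q L  input=f f e f f f e $  — expand L -> f f
step 4: stack=$ Q f f  input=f f e f f f e $  — match f
step 5: stack=$ Q f  input=f e f f f e $  — match f
step 6: stack=$ Q  input=e f f f e $  — expand Q -> K
step 7: stack=$ K  input=e f f f e $  — expand K -> e S
step 8: stack=$ S e  input=e f f f e $  — match e
step 9: stack=$ S  input=f f f e $  — expand S -> f L Q
step 10: stack=$ Q L f  input=f f f e $  — match f
step 11: stack=$ Q L  input=f f e $  — expand L -> f f
step 12: stack=$ Q f f  input=f f e $  — match f
step 13: stack=$ Q f  input=f e $  — match f
step 14: stack=$ Q  input=e $  — expand Q -> K
step 15: stack=$ K  input=e $  — expand K -> e S
step 16: stack=$ S e  input=e $  — match e
step 17: stack=$ S  input=$  — expand S -> λ
Accept reached after 17 steps.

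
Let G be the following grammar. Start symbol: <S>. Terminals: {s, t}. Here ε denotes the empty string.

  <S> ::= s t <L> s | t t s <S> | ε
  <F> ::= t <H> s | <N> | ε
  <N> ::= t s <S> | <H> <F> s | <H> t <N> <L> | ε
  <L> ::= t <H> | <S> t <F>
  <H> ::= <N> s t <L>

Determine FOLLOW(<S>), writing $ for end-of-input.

FIRST(<S>): from <S>::=s t <L> s we get {s}; from <S>::=t t s <S> we get {t}; from <S>::=ε we get {ε}. So FIRST(<S>) = {ε, s, t}.
FIRST(<L>): from <L>::=t <H> we get {t}; from <L>::=<S> t <F> we get {s, t}. So FIRST(<L>) = {s, t}.
FIRST(<F>): from <F>::=t <H> s we get {t}; from <F>::=<N> we get {ε, s, t}; from <F>::=ε we get {ε}. So FIRST(<F>) = {ε, s, t}.
FIRST(<N>): from <N>::=t s <S> we get {t}; from <N>::=<H> <F> s we get {s, t}; from <N>::=<H> t <N> <L> we get {s, t}; from <N>::=ε we get {ε}. So FIRST(<N>) = {ε, s, t}.
FIRST(<H>): from <H>::=<N> s t <L> we get {s, t}. So FIRST(<H>) = {s, t}.
FOLLOW(<S>) includes $ since <S> is the start symbol.
FOLLOW(<S>): in <S>::=t t s <S>, the suffix after <S> is empty (adds nothing new); in <N>::=t s <S>, the suffix after <S> is empty, so FOLLOW(<S>) ⊇ FOLLOW(<N>) = {s, t}; in <L>::=<S> t <F>, <S> is followed by t <F> with FIRST {t}. Thus FOLLOW(<S>) = {$, s, t}.
FOLLOW(<F>): in <N>::=<H> <F> s, <F> is followed by s with FIRST {s}; in <L>::=<S> t <F>, the suffix after <F> is empty, so FOLLOW(<F>) ⊇ FOLLOW(<L>) = {s, t}. Thus FOLLOW(<F>) = {s, t}.
FOLLOW(<N>): in <F>::=<N>, the suffix after <N> is empty, so FOLLOW(<N>) ⊇ FOLLOW(<F>) = {s, t}; in <N>::=<H> t <N> <L>, <N> is followed by <L> with FIRST {s, t}; in <H>::=<N> s t <L>, <N> is followed by s t <L> with FIRST {s}. Thus FOLLOW(<N>) = {s, t}.
FOLLOW(<L>): in <S>::=s t <L> s, <L> is followed by s with FIRST {s}; in <N>::=<H> t <N> <L>, the suffix after <L> is empty, so FOLLOW(<L>) ⊇ FOLLOW(<N>) = {s, t}; in <H>::=<N> s t <L>, the suffix after <L> is empty, so FOLLOW(<L>) ⊇ FOLLOW(<H>) = {s, t}. Thus FOLLOW(<L>) = {s, t}.
FOLLOW(<H>): in <F>::=t <H> s, <H> is followed by s with FIRST {s}; in <N>::=<H> <F> s, <H> is followed by <F> s with FIRST {s, t}; in <N>::=<H> t <N> <L>, <H> is followed by t <N> <L> with FIRST {t}; in <L>::=t <H>, the suffix after <H> is empty, so FOLLOW(<H>) ⊇ FOLLOW(<L>) = {s, t}. Thus FOLLOW(<H>) = {s, t}.

{$, s, t}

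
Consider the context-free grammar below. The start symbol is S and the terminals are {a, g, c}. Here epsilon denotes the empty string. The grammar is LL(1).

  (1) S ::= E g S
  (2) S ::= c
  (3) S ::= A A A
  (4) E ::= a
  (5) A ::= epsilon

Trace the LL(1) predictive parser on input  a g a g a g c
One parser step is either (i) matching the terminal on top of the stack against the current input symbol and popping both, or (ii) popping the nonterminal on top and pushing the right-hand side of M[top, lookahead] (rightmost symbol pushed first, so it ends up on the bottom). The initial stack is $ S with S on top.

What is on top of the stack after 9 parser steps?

step 1: stack=$ S  input=a g a g a g c $  — expand S ::= E g S
step 2: stack=$ S g E  input=a g a g a g c $  — expand E ::= a
step 3: stack=$ S g a  input=a g a g a g c $  — match a
step 4: stack=$ S g  input=g a g a g c $  — match g
step 5: stack=$ S  input=a g a g c $  — expand S ::= E g S
step 6: stack=$ S g E  input=a g a g c $  — expand E ::= a
step 7: stack=$ S g a  input=a g a g c $  — match a
step 8: stack=$ S g  input=g a g c $  — match g
step 9: stack=$ S  input=a g c $  — expand S ::= E g S
Stack after step 9: $ S g E (top = E).

E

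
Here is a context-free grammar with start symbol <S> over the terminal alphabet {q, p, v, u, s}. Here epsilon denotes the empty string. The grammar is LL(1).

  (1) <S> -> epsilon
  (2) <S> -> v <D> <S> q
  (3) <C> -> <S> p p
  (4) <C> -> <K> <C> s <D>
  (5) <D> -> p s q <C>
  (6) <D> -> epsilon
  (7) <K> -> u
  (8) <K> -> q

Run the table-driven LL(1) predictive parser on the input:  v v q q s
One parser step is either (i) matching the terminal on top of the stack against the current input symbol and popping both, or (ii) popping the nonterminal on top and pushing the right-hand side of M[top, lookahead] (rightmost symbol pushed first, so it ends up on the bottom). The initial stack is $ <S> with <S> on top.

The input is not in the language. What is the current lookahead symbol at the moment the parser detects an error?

s

      Stack            Input        Action
   1  $ <S>            v v q q s $  expand <S> -> v <D> <S> q
   2  $ q <S> <D> v    v v q q s $  match v
   3  $ q <S> <D>      v q q s $    expand <D> -> epsilon
   4  $ q <S>          v q q s $    expand <S> -> v <D> <S> q
   5  $ q q <S> <D> v  v q q s $    match v
   6  $ q q <S> <D>    q q s $      expand <D> -> epsilon
   7  $ q q <S>        q q s $      expand <S> -> epsilon
   8  $ q q            q q s $      match q
   9  $ q              q s $        match q
  10  $                s $          error: stack empty but input remains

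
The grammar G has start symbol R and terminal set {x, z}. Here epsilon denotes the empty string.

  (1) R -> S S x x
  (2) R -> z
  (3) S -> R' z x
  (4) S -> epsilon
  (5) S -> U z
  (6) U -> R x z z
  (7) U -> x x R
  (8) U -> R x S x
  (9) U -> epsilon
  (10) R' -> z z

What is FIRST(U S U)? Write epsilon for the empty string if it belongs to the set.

FIRST(R'): from R'->z z we get {z}. So FIRST(R') = {z}.
FIRST(R): from R->S S x x we get {x, z}; from R->z we get {z}. So FIRST(R) = {x, z}.
FIRST(U): from U->R x z z we get {x, z}; from U->x x R we get {x}; from U->R x S x we get {x, z}; from U->epsilon we get {epsilon}. So FIRST(U) = {epsilon, x, z}.
FIRST(S): from S->R' z x we get {z}; from S->epsilon we get {epsilon}; from S->U z we get {x, z}. So FIRST(S) = {epsilon, x, z}.
FIRST(U S U): take FIRST of each symbol in turn, carrying on past any symbol whose FIRST contains epsilon; result {epsilon, x, z}.

{epsilon, x, z}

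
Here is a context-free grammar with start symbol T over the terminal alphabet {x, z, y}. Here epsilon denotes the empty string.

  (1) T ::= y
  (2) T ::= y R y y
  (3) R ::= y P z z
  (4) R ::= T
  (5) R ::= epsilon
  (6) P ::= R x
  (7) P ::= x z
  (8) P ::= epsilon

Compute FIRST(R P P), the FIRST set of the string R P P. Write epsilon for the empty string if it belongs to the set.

{epsilon, x, y}

FIRST(T): from T::=y we get {y}; from T::=y R y y we get {y}. So FIRST(T) = {y}.
FIRST(R): from R::=y P z z we get {y}; from R::=T we get {y}; from R::=epsilon we get {epsilon}. So FIRST(R) = {epsilon, y}.
FIRST(P): from P::=R x we get {x, y}; from P::=x z we get {x}; from P::=epsilon we get {epsilon}. So FIRST(P) = {epsilon, x, y}.
FIRST(R P P): take FIRST of each symbol in turn, carrying on past any symbol whose FIRST contains epsilon; result {epsilon, x, y}.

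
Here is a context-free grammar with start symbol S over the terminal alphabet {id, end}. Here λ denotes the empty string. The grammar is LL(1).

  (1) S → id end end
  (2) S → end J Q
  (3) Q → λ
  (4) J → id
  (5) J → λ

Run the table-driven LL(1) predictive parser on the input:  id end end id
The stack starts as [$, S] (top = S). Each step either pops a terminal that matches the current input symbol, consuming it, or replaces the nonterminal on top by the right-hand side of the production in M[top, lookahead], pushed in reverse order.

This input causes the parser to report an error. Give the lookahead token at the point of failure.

     Stack         Input            Action
  1  $ S           id end end id $  expand S → id end end
  2  $ end end id  id end end id $  match id
  3  $ end end     end end id $     match end
  4  $ end         end id $         match end
  5  $             id $             error: stack empty but input remains

id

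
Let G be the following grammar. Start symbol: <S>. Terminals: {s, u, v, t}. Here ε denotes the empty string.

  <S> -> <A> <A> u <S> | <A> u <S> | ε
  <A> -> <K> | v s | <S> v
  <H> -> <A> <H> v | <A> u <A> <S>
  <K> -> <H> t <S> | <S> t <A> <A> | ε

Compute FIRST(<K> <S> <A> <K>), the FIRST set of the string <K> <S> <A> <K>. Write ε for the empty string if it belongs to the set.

{ε, t, u, v}

FIRST(<S>) = {ε, t, u, v}  (via <A> <A> u <S>, <A> u <S>)
FIRST(<A>) = {ε, t, u, v}  (via <K>, <S> v)
FIRST(<H>) = {t, u, v}  (via <A> <H> v, <A> u <A> <S>)
FIRST(<K>) = {ε, t, u, v}  (via <H> t <S>, <S> t <A> <A>)
FIRST(<K> <S> <A> <K>): take FIRST of each symbol in turn, carrying on past any symbol whose FIRST contains ε; result {ε, t, u, v}.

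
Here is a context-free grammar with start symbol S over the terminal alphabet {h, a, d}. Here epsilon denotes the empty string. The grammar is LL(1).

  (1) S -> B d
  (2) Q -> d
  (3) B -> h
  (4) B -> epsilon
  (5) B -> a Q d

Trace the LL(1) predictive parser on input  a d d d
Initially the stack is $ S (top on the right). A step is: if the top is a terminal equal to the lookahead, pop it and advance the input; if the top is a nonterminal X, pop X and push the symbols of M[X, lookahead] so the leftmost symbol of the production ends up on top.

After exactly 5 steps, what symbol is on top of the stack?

     Stack      Input      Action
  1  $ S        a d d d $  expand S -> B d
  2  $ d B      a d d d $  expand B -> a Q d
  3  $ d d Q a  a d d d $  match a
  4  $ d d Q    d d d $    expand Q -> d
  5  $ d d d    d d d $    match d
Stack after step 5: $ d d (top = d).

d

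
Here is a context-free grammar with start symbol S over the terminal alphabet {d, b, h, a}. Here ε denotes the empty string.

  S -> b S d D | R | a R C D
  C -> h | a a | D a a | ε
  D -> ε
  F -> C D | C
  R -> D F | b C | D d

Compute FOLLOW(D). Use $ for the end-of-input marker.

FIRST(D): from D->ε we get {ε}. So FIRST(D) = {ε}.
FIRST(C): from C->h we get {h}; from C->a a we get {a}; from C->D a a we get {a}; from C->ε we get {ε}. So FIRST(C) = {ε, a, h}.
FIRST(F): from F->C D we get {ε, a, h}; from F->C we get {ε, a, h}. So FIRST(F) = {ε, a, h}.
FIRST(R): from R->D F we get {ε, a, h}; from R->b C we get {b}; from R->D d we get {d}. So FIRST(R) = {ε, a, b, d, h}.
FIRST(S): from S->b S d D we get {b}; from S->R we get {ε, a, b, d, h}; from S->a R C D we get {a}. So FIRST(S) = {ε, a, b, d, h}.
FOLLOW(S) includes $ since S is the start symbol.
FOLLOW(S): in S->b S d D, S is followed by d D with FIRST {d}. Thus FOLLOW(S) = {$, d}.
FOLLOW(R): in S->R, the suffix after R is empty, so FOLLOW(R) ⊇ FOLLOW(S) = {$, d}; in S->a R C D, R is followed by C D with FIRST {ε, a, h}; in S->a R C D, the suffix after R is nullable, so FOLLOW(R) ⊇ FOLLOW(S) = {$, d}. Thus FOLLOW(R) = {$, a, d, h}.
FOLLOW(F): in R->D F, the suffix after F is empty, so FOLLOW(F) ⊇ FOLLOW(R) = {$, a, d, h}. Thus FOLLOW(F) = {$, a, d, h}.
FOLLOW(C): in S->a R C D, C is followed by D with FIRST {ε}; in S->a R C D, the suffix after C is nullable, so FOLLOW(C) ⊇ FOLLOW(S) = {$, d}; in F->C D, C is followed by D with FIRST {ε}; in F->C D, the suffix after C is nullable, so FOLLOW(C) ⊇ FOLLOW(F) = {$, a, d, h}; in F->C, the suffix after C is empty, so FOLLOW(C) ⊇ FOLLOW(F) = {$, a, d, h}; in R->b C, the suffix after C is empty, so FOLLOW(C) ⊇ FOLLOW(R) = {$, a, d, h}. Thus FOLLOW(C) = {$, a, d, h}.
FOLLOW(D): in S->b S d D, the suffix after D is empty, so FOLLOW(D) ⊇ FOLLOW(S) = {$, d}; in S->a R C D, the suffix after D is empty, so FOLLOW(D) ⊇ FOLLOW(S) = {$, d}; in C->D a a, D is followed by a a with FIRST {a}; in F->C D, the suffix after D is empty, so FOLLOW(D) ⊇ FOLLOW(F) = {$, a, d, h}; in R->D F, D is followed by F with FIRST {ε, a, h}; in R->D F, the suffix after D is nullable, so FOLLOW(D) ⊇ FOLLOW(R) = {$, a, d, h}; in R->D d, D is followed by d with FIRST {d}. Thus FOLLOW(D) = {$, a, d, h}.

{$, a, d, h}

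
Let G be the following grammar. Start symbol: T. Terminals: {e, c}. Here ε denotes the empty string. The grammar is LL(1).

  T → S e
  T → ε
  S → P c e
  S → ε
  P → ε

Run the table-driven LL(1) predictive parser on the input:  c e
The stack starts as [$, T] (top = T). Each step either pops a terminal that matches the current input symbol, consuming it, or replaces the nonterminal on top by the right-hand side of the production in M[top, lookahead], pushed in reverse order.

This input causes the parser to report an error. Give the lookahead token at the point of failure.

$

     Stack      Input  Action
  1  $ T        c e $  expand T → S e
  2  $ e S      c e $  expand S → P c e
  3  $ e e c P  c e $  expand P → ε
  4  $ e e c    c e $  match c
  5  $ e e      e $    match e
  6  $ e        $      error: top is terminal e but lookahead is $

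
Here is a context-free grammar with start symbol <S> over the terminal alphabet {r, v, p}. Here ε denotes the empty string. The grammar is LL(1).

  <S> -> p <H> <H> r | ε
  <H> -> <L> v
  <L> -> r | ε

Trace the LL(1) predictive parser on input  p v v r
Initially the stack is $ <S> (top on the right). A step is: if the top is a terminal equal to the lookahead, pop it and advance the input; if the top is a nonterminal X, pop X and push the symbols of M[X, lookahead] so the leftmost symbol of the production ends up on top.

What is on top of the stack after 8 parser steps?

r

     Stack          Input      Action
  1  $ <S>          p v v r $  expand <S> -> p <H> <H> r
  2  $ r <H> <H> p  p v v r $  match p
  3  $ r <H> <H>    v v r $    expand <H> -> <L> v
  4  $ r <H> v <L>  v v r $    expand <L> -> ε
  5  $ r <H> v      v v r $    match v
  6  $ r <H>        v r $      expand <H> -> <L> v
  7  $ r v <L>      v r $      expand <L> -> ε
  8  $ r v          v r $      match v
Stack after step 8: $ r (top = r).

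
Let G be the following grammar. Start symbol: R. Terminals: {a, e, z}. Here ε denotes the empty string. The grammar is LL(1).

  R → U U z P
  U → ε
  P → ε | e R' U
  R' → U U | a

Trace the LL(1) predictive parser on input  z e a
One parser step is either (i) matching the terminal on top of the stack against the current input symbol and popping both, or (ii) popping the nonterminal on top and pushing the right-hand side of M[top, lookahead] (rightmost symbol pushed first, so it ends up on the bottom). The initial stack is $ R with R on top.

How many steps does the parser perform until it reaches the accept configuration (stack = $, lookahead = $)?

step 1: stack=$ R  input=z e a $  — expand R → U U z P
step 2: stack=$ P z U U  input=z e a $  — expand U → ε
step 3: stack=$ P z U  input=z e a $  — expand U → ε
step 4: stack=$ P z  input=z e a $  — match z
step 5: stack=$ P  input=e a $  — expand P → e R' U
step 6: stack=$ U R' e  input=e a $  — match e
step 7: stack=$ U R'  input=a $  — expand R' → a
step 8: stack=$ U a  input=a $  — match a
step 9: stack=$ U  input=$  — expand U → ε
Accept reached after 9 steps.

9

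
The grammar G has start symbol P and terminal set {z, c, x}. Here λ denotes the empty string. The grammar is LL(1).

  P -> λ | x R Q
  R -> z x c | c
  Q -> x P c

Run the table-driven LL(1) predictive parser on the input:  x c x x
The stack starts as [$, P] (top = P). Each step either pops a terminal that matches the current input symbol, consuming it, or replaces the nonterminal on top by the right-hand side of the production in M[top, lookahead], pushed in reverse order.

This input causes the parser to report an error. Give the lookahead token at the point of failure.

$

step 1: stack=$ P  input=x c x x $  — expand P -> x R Q
step 2: stack=$ Q R x  input=x c x x $  — match x
step 3: stack=$ Q R  input=c x x $  — expand R -> c
step 4: stack=$ Q c  input=c x x $  — match c
step 5: stack=$ Q  input=x x $  — expand Q -> x P c
step 6: stack=$ c P x  input=x x $  — match x
step 7: stack=$ c P  input=x $  — expand P -> x R Q
step 8: stack=$ c Q R x  input=x $  — match x
step 9: stack=$ c Q R  input=$  — error: M[R, $] is empty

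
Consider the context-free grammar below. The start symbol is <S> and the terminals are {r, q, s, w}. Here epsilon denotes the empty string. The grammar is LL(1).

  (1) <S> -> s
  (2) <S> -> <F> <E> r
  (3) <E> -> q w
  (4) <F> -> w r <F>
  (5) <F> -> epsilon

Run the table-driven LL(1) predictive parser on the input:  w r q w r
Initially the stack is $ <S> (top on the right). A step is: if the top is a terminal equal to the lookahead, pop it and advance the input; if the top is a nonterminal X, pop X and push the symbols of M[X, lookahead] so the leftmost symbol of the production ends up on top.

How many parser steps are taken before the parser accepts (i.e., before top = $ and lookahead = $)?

     Stack            Input        Action
  1  $ <S>            w r q w r $  expand <S> -> <F> <E> r
  2  $ r <E> <F>      w r q w r $  expand <F> -> w r <F>
  3  $ r <E> <F> r w  w r q w r $  match w
  4  $ r <E> <F> r    r q w r $    match r
  5  $ r <E> <F>      q w r $      expand <F> -> epsilon
  6  $ r <E>          q w r $      expand <E> -> q w
  7  $ r w q          q w r $      match q
  8  $ r w            w r $        match w
  9  $ r              r $          match r
Accept reached after 9 steps.

9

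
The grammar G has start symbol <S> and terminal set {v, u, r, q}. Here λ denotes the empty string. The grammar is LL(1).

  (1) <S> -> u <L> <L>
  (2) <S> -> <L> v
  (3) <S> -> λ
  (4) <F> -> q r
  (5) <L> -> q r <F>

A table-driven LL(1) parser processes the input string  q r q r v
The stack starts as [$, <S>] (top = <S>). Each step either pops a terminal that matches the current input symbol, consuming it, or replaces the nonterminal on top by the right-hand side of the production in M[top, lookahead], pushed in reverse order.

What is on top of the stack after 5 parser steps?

q

step 1: stack=$ <S>  input=q r q r v $  — expand <S> -> <L> v
step 2: stack=$ v <L>  input=q r q r v $  — expand <L> -> q r <F>
step 3: stack=$ v <F> r q  input=q r q r v $  — match q
step 4: stack=$ v <F> r  input=r q r v $  — match r
step 5: stack=$ v <F>  input=q r v $  — expand <F> -> q r
Stack after step 5: $ v r q (top = q).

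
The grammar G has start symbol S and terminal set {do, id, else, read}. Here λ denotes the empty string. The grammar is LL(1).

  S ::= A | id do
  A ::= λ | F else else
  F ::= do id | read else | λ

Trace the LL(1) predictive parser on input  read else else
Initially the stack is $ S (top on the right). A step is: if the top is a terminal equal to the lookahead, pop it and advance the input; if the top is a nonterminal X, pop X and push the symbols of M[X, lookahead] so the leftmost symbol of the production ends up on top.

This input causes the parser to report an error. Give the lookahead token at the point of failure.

$

     Stack                  Input             Action
  1  $ S                    read else else $  expand S ::= A
  2  $ A                    read else else $  expand A ::= F else else
  3  $ else else F          read else else $  expand F ::= read else
  4  $ else else else read  read else else $  match read
  5  $ else else else       else else $       match else
  6  $ else else            else $            match else
  7  $ else                 $                 error: top is terminal else but lookahead is $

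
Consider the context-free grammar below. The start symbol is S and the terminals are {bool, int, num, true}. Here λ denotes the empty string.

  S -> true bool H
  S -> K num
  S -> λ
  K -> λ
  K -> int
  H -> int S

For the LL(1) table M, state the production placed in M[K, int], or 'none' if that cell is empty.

K -> int

FIRST(K) = {λ, int}
FIRST(H) = {int}
FIRST(S) = {λ, int, num, true}  (via K num)
FOLLOW(S) includes $ since S is the start symbol.
FOLLOW(K): in S->K num, K is followed by num with FIRST {num}. Thus FOLLOW(K) = {num}.
For K -> λ: FIRST(λ) = {λ}, so it goes in M[K, t] for t ∈ {}; since λ ∈ FIRST, also for every t ∈ FOLLOW(K) = {num}.
For K -> int: FIRST(int) = {int}, so it goes in M[K, t] for t ∈ {int}.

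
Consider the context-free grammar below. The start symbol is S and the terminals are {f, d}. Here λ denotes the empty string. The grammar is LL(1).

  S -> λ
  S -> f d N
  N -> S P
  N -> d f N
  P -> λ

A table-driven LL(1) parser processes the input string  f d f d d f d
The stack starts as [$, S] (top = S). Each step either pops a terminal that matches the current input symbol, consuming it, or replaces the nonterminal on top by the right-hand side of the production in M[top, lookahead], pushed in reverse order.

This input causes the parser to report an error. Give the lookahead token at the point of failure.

      Stack      Input            Action
   1  $ S        f d f d d f d $  expand S -> f d N
   2  $ N d f    f d f d d f d $  match f
   3  $ N d      d f d d f d $    match d
   4  $ N        f d d f d $      expand N -> S P
   5  $ P S      f d d f d $      expand S -> f d N
   6  $ P N d f  f d d f d $      match f
   7  $ P N d    d d f d $        match d
   8  $ P N      d f d $          expand N -> d f N
   9  $ P N f d  d f d $          match d
  10  $ P N f    f d $            match f
  11  $ P N      d $              expand N -> d f N
  12  $ P N f d  d $              match d
  13  $ P N f    $                error: top is terminal f but lookahead is $

$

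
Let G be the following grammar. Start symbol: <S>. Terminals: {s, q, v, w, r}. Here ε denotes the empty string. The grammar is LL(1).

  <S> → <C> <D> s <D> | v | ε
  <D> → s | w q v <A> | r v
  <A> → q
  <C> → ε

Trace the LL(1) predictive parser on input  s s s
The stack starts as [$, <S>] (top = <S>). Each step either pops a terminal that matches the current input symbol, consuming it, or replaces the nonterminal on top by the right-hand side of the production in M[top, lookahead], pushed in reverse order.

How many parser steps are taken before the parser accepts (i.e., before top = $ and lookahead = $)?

step 1: stack=$ <S>  input=s s s $  — expand <S> → <C> <D> s <D>
step 2: stack=$ <D> s <D> <C>  input=s s s $  — expand <C> → ε
step 3: stack=$ <D> s <D>  input=s s s $  — expand <D> → s
step 4: stack=$ <D> s s  input=s s s $  — match s
step 5: stack=$ <D> s  input=s s $  — match s
step 6: stack=$ <D>  input=s $  — expand <D> → s
step 7: stack=$ s  input=s $  — match s
Accept reached after 7 steps.

7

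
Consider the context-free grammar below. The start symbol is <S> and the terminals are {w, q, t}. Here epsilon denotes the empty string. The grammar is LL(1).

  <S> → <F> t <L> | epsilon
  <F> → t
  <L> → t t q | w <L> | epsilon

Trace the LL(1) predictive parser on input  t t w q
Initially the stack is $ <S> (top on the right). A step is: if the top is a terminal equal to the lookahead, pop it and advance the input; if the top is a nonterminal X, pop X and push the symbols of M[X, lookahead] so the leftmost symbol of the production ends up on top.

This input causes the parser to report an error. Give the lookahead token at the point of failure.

q

step 1: stack=$ <S>  input=t t w q $  — expand <S> → <F> t <L>
step 2: stack=$ <L> t <F>  input=t t w q $  — expand <F> → t
step 3: stack=$ <L> t t  input=t t w q $  — match t
step 4: stack=$ <L> t  input=t w q $  — match t
step 5: stack=$ <L>  input=w q $  — expand <L> → w <L>
step 6: stack=$ <L> w  input=w q $  — match w
step 7: stack=$ <L>  input=q $  — error: M[<L>, q] is empty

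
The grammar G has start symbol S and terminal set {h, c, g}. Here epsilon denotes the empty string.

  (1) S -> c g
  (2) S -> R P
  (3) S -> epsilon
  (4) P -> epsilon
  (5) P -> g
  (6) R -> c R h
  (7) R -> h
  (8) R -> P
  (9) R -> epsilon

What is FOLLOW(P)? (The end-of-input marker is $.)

{$, g, h}

FIRST(P) = {epsilon, g}
FIRST(R) = {epsilon, c, g, h}  (via P)
FIRST(S) = {epsilon, c, g, h}  (via R P)
FOLLOW(S) includes $ since S is the start symbol.
FOLLOW(S): S appears on no right-hand side. Thus FOLLOW(S) = {$}.
FOLLOW(R): in S->R P, R is followed by P with FIRST {epsilon, g}; in S->R P, the suffix after R is nullable, so FOLLOW(R) ⊇ FOLLOW(S) = {$}; in R->c R h, R is followed by h with FIRST {h}. Thus FOLLOW(R) = {$, g, h}.
FOLLOW(P): in S->R P, the suffix after P is empty, so FOLLOW(P) ⊇ FOLLOW(S) = {$}; in R->P, the suffix after P is empty, so FOLLOW(P) ⊇ FOLLOW(R) = {$, g, h}. Thus FOLLOW(P) = {$, g, h}.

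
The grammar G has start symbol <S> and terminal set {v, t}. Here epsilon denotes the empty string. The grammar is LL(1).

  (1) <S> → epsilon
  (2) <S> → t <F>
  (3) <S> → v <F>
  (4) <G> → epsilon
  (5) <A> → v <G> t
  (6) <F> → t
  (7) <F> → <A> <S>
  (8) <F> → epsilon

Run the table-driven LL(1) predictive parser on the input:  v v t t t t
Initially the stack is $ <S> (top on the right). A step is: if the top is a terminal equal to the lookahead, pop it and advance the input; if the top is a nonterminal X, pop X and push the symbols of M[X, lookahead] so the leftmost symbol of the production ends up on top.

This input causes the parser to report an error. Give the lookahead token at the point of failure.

step 1: stack=$ <S>  input=v v t t t t $  — expand <S> → v <F>
step 2: stack=$ <F> v  input=v v t t t t $  — match v
step 3: stack=$ <F>  input=v t t t t $  — expand <F> → <A> <S>
step 4: stack=$ <S> <A>  input=v t t t t $  — expand <A> → v <G> t
step 5: stack=$ <S> t <G> v  input=v t t t t $  — match v
step 6: stack=$ <S> t <G>  input=t t t t $  — expand <G> → epsilon
step 7: stack=$ <S> t  input=t t t t $  — match t
step 8: stack=$ <S>  input=t t t $  — expand <S> → t <F>
step 9: stack=$ <F> t  input=t t t $  — match t
step 10: stack=$ <F>  input=t t $  — expand <F> → t
step 11: stack=$ t  input=t t $  — match t
step 12: stack=$  input=t $  — error: stack empty but input remains

t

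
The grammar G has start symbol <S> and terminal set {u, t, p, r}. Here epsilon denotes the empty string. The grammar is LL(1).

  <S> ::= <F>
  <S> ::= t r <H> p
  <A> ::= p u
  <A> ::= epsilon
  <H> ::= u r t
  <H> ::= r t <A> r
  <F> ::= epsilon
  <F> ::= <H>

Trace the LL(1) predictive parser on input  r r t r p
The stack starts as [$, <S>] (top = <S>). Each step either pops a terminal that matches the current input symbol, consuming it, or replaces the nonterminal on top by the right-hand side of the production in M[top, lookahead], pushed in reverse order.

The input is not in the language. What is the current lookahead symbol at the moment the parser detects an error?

     Stack        Input        Action
  1  $ <S>        r r t r p $  expand <S> ::= <F>
  2  $ <F>        r r t r p $  expand <F> ::= <H>
  3  $ <H>        r r t r p $  expand <H> ::= r t <A> r
  4  $ r <A> t r  r r t r p $  match r
  5  $ r <A> t    r t r p $    error: top is terminal t but lookahead is r

r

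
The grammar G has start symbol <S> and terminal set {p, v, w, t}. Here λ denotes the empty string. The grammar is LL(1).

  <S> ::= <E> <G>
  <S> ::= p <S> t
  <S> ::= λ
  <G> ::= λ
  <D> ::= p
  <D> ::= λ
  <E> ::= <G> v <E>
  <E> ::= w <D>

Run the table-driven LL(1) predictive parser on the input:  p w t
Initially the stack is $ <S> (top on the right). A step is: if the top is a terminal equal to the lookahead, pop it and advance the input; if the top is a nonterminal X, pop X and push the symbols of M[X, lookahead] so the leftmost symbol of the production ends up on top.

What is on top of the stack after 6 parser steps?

<G>

step 1: stack=$ <S>  input=p w t $  — expand <S> ::= p <S> t
step 2: stack=$ t <S> p  input=p w t $  — match p
step 3: stack=$ t <S>  input=w t $  — expand <S> ::= <E> <G>
step 4: stack=$ t <G> <E>  input=w t $  — expand <E> ::= w <D>
step 5: stack=$ t <G> <D> w  input=w t $  — match w
step 6: stack=$ t <G> <D>  input=t $  — expand <D> ::= λ
Stack after step 6: $ t <G> (top = <G>).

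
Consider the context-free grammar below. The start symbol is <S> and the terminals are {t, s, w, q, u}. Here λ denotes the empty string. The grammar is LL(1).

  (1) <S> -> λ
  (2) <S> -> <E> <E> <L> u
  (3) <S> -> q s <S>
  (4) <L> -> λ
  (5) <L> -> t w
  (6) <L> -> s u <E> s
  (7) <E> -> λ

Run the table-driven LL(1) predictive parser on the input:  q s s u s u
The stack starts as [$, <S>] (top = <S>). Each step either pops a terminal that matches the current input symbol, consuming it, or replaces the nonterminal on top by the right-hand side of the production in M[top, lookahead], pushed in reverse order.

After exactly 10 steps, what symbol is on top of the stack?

s

      Stack            Input          Action
   1  $ <S>            q s s u s u $  expand <S> -> q s <S>
   2  $ <S> s q        q s s u s u $  match q
   3  $ <S> s          s s u s u $    match s
   4  $ <S>            s u s u $      expand <S> -> <E> <E> <L> u
   5  $ u <L> <E> <E>  s u s u $      expand <E> -> λ
   6  $ u <L> <E>      s u s u $      expand <E> -> λ
   7  $ u <L>          s u s u $      expand <L> -> s u <E> s
   8  $ u s <E> u s    s u s u $      match s
   9  $ u s <E> u      u s u $        match u
  10  $ u s <E>        s u $          expand <E> -> λ
Stack after step 10: $ u s (top = s).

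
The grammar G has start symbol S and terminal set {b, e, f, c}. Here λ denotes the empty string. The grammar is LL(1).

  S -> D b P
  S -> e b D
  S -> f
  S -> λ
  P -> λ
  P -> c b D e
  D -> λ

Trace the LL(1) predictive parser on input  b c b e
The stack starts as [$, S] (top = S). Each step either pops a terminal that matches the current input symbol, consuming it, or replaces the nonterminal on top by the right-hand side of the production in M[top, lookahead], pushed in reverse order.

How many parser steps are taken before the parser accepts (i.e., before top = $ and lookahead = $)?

     Stack      Input      Action
  1  $ S        b c b e $  expand S -> D b P
  2  $ P b D    b c b e $  expand D -> λ
  3  $ P b      b c b e $  match b
  4  $ P        c b e $    expand P -> c b D e
  5  $ e D b c  c b e $    match c
  6  $ e D b    b e $      match b
  7  $ e D      e $        expand D -> λ
  8  $ e        e $        match e
Accept reached after 8 steps.

8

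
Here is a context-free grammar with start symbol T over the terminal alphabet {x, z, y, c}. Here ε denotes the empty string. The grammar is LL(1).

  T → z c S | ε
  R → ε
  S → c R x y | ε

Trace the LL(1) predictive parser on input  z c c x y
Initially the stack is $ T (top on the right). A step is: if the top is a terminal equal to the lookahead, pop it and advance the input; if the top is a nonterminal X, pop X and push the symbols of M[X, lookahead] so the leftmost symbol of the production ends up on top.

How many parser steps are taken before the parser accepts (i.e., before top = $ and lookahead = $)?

8

step 1: stack=$ T  input=z c c x y $  — expand T → z c S
step 2: stack=$ S c z  input=z c c x y $  — match z
step 3: stack=$ S c  input=c c x y $  — match c
step 4: stack=$ S  input=c x y $  — expand S → c R x y
step 5: stack=$ y x R c  input=c x y $  — match c
step 6: stack=$ y x R  input=x y $  — expand R → ε
step 7: stack=$ y x  input=x y $  — match x
step 8: stack=$ y  input=y $  — match y
Accept reached after 8 steps.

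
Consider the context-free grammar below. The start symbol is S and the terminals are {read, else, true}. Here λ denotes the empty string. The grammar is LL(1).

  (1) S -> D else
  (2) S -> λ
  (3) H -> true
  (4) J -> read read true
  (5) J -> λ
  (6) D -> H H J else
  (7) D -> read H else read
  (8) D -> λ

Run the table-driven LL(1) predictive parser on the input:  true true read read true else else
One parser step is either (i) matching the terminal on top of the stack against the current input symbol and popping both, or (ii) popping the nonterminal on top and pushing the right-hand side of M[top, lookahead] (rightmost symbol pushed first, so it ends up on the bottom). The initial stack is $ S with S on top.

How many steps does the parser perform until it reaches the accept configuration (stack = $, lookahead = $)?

12

step 1: stack=$ S  input=true true read read true else else $  — expand S -> D else
step 2: stack=$ else D  input=true true read read true else else $  — expand D -> H H J else
step 3: stack=$ else else J H H  input=true true read read true else else $  — expand H -> true
step 4: stack=$ else else J H true  input=true true read read true else else $  — match true
step 5: stack=$ else else J H  input=true read read true else else $  — expand H -> true
step 6: stack=$ else else J true  input=true read read true else else $  — match true
step 7: stack=$ else else J  input=read read true else else $  — expand J -> read read true
step 8: stack=$ else else true read read  input=read read true else else $  — match read
step 9: stack=$ else else true read  input=read true else else $  — match read
step 10: stack=$ else else true  input=true else else $  — match true
step 11: stack=$ else else  input=else else $  — match else
step 12: stack=$ else  input=else $  — match else
Accept reached after 12 steps.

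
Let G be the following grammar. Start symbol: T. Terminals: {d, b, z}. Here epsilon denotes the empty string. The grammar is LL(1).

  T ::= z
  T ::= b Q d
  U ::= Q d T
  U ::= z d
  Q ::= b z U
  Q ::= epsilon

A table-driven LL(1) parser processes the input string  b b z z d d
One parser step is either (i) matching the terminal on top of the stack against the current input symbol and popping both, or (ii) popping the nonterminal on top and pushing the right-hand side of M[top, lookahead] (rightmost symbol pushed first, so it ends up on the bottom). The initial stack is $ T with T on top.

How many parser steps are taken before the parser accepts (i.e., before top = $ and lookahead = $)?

step 1: stack=$ T  input=b b z z d d $  — expand T ::= b Q d
step 2: stack=$ d Q b  input=b b z z d d $  — match b
step 3: stack=$ d Q  input=b z z d d $  — expand Q ::= b z U
step 4: stack=$ d U z b  input=b z z d d $  — match b
step 5: stack=$ d U z  input=z z d d $  — match z
step 6: stack=$ d U  input=z d d $  — expand U ::= z d
step 7: stack=$ d d z  input=z d d $  — match z
step 8: stack=$ d d  input=d d $  — match d
step 9: stack=$ d  input=d $  — match d
Accept reached after 9 steps.

9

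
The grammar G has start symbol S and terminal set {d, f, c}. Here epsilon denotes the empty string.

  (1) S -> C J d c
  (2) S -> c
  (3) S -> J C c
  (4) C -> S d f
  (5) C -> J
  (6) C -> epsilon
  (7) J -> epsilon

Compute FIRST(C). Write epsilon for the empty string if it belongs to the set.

{epsilon, c, d}

FIRST(J): from J->epsilon we get {epsilon}. So FIRST(J) = {epsilon}.
FIRST(S): from S->C J d c we get {c, d}; from S->c we get {c}; from S->J C c we get {c, d}. So FIRST(S) = {c, d}.
FIRST(C): from C->S d f we get {c, d}; from C->J we get {epsilon}; from C->epsilon we get {epsilon}. So FIRST(C) = {epsilon, c, d}.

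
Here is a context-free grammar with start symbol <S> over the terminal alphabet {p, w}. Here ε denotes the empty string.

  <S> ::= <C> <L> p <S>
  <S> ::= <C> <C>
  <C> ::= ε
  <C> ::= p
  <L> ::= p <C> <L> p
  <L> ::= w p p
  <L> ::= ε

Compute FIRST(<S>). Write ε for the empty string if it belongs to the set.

{ε, p, w}

FIRST(<C>): from <C>::=ε we get {ε}; from <C>::=p we get {p}. So FIRST(<C>) = {ε, p}.
FIRST(<L>): from <L>::=p <C> <L> p we get {p}; from <L>::=w p p we get {w}; from <L>::=ε we get {ε}. So FIRST(<L>) = {ε, p, w}.
FIRST(<S>): from <S>::=<C> <L> p <S> we get {p, w}; from <S>::=<C> <C> we get {ε, p}. So FIRST(<S>) = {ε, p, w}.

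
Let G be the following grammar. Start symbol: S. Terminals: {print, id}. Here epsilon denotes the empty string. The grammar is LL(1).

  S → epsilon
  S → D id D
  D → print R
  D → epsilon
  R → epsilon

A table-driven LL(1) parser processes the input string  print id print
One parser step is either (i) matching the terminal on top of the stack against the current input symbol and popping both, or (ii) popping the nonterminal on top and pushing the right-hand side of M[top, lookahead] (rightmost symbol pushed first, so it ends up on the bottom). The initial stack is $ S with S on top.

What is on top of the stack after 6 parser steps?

step 1: stack=$ S  input=print id print $  — expand S → D id D
step 2: stack=$ D id D  input=print id print $  — expand D → print R
step 3: stack=$ D id R print  input=print id print $  — match print
step 4: stack=$ D id R  input=id print $  — expand R → epsilon
step 5: stack=$ D id  input=id print $  — match id
step 6: stack=$ D  input=print $  — expand D → print R
Stack after step 6: $ R print (top = print).

print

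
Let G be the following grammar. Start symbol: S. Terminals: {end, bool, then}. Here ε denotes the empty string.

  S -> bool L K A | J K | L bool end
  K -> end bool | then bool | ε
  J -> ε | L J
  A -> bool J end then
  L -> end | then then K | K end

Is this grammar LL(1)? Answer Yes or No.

No

FIRST(S) = {ε, bool, end, then}
FIRST(K) = {ε, end, then}
FIRST(J) = {ε, end, then}
FIRST(A) = {bool}
FIRST(L) = {end, then}
FOLLOW(S) = {$}
FOLLOW(K) = {$, bool, end, then}
FOLLOW(J) = {$, end, then}
FOLLOW(A) = {$}
FOLLOW(L) = {$, bool, end, then}
Cell M[J, end] receives both J -> ε and J -> L J — the grammar is not LL(1).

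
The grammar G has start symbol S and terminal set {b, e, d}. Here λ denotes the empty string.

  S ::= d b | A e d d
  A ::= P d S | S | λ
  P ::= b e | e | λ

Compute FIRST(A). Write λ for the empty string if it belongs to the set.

FIRST(P): from P::=b e we get {b}; from P::=e we get {e}; from P::=λ we get {λ}. So FIRST(P) = {λ, b, e}.
FIRST(S): from S::=d b we get {d}; from S::=A e d d we get {b, d, e}. So FIRST(S) = {b, d, e}.
FIRST(A): from A::=P d S we get {b, d, e}; from A::=S we get {b, d, e}; from A::=λ we get {λ}. So FIRST(A) = {λ, b, d, e}.

{λ, b, d, e}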